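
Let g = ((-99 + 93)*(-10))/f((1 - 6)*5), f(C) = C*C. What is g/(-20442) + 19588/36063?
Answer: 8341967374/15358330125 ≈ 0.54316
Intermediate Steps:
f(C) = C²
g = 12/125 (g = ((-99 + 93)*(-10))/(((1 - 6)*5)²) = (-6*(-10))/((-5*5)²) = 60/((-25)²) = 60/625 = 60*(1/625) = 12/125 ≈ 0.096000)
g/(-20442) + 19588/36063 = (12/125)/(-20442) + 19588/36063 = (12/125)*(-1/20442) + 19588*(1/36063) = -2/425875 + 19588/36063 = 8341967374/15358330125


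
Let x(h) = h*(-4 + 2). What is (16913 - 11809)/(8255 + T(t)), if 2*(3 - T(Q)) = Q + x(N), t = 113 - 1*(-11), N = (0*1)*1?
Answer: 1276/2049 ≈ 0.62274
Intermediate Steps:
N = 0 (N = 0*1 = 0)
x(h) = -2*h (x(h) = h*(-2) = -2*h)
t = 124 (t = 113 + 11 = 124)
T(Q) = 3 - Q/2 (T(Q) = 3 - (Q - 2*0)/2 = 3 - (Q + 0)/2 = 3 - Q/2)
(16913 - 11809)/(8255 + T(t)) = (16913 - 11809)/(8255 + (3 - 1/2*124)) = 5104/(8255 + (3 - 62)) = 5104/(8255 - 59) = 5104/8196 = 5104*(1/8196) = 1276/2049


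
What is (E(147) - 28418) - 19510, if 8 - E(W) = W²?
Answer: -69529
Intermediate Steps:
E(W) = 8 - W²
(E(147) - 28418) - 19510 = ((8 - 1*147²) - 28418) - 19510 = ((8 - 1*21609) - 28418) - 19510 = ((8 - 21609) - 28418) - 19510 = (-21601 - 28418) - 19510 = -50019 - 19510 = -69529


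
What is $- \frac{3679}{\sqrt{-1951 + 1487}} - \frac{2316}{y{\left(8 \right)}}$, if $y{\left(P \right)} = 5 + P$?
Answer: $- \frac{2316}{13} + \frac{3679 i \sqrt{29}}{116} \approx -178.15 + 170.79 i$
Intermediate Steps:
$- \frac{3679}{\sqrt{-1951 + 1487}} - \frac{2316}{y{\left(8 \right)}} = - \frac{3679}{\sqrt{-1951 + 1487}} - \frac{2316}{5 + 8} = - \frac{3679}{\sqrt{-464}} - \frac{2316}{13} = - \frac{3679}{4 i \sqrt{29}} - \frac{2316}{13} = - 3679 \left(- \frac{i \sqrt{29}}{116}\right) - \frac{2316}{13} = \frac{3679 i \sqrt{29}}{116} - \frac{2316}{13} = - \frac{2316}{13} + \frac{3679 i \sqrt{29}}{116}$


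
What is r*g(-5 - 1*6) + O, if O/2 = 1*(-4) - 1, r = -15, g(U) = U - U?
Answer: -10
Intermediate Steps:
g(U) = 0
O = -10 (O = 2*(1*(-4) - 1) = 2*(-4 - 1) = 2*(-5) = -10)
r*g(-5 - 1*6) + O = -15*0 - 10 = 0 - 10 = -10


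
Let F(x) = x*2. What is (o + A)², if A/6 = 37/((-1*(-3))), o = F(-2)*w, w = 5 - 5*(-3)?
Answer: 36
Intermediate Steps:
F(x) = 2*x
w = 20 (w = 5 + 15 = 20)
o = -80 (o = (2*(-2))*20 = -4*20 = -80)
A = 74 (A = 6*(37/((-1*(-3)))) = 6*(37/3) = 74)
(o + A)² = (-80 + 74)² = (-6)² = 36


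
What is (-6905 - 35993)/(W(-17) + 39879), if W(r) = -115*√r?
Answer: -855364671/795279733 - 2466635*I*√17/795279733 ≈ -1.0756 - 0.012788*I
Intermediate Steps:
(-6905 - 35993)/(W(-17) + 39879) = (-6905 - 35993)/(-115*I*√17 + 39879) = -42898/(-115*I*√17 + 39879) = -42898/(39879 - 115*I*√17)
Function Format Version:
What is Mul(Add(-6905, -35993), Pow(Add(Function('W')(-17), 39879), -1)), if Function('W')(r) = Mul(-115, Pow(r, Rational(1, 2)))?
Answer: Add(Rational(-855364671, 795279733), Mul(Rational(-2466635, 795279733), I, Pow(17, Rational(1, 2)))) ≈ Add(-1.0756, Mul(-0.012788, I))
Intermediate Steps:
Mul(Add(-6905, -35993), Pow(Add(Function('W')(-17), 39879), -1)) = Mul(Add(-6905, -35993), Pow(Add(Mul(-115, Pow(-17, Rational(1, 2))), 39879), -1)) = Mul(-42898, Pow(Add(Mul(-115, Mul(I, Pow(17, Rational(1, 2)))), 39879), -1)) = Mul(-42898, Pow(Add(Mul(-115, I, Pow(17, Rational(1, 2))), 39879), -1)) = Mul(-42898, Pow(Add(39879, Mul(-115, I, Pow(17, Rational(1, 2)))), -1))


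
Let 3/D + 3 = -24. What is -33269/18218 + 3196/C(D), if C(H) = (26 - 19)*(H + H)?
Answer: -262244159/127526 ≈ -2056.4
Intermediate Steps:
D = -1/9 (D = 3/(-3 - 24) = 3/(-27) = 3*(-1/27) = -1/9 ≈ -0.11111)
C(H) = 14*H (C(H) = 7*(2*H) = 14*H)
-33269/18218 + 3196/C(D) = -33269/18218 + 3196/((14*(-1/9))) = -33269*1/18218 + 3196/(-14/9) = -33269/18218 + 3196*(-9/14) = -33269/18218 - 14382/7 = -262244159/127526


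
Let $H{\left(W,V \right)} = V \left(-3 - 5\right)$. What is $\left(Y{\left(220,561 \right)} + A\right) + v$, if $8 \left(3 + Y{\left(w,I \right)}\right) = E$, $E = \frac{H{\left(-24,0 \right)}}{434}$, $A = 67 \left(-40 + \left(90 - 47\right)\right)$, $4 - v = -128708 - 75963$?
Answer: $204873$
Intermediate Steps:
$H{\left(W,V \right)} = - 8 V$ ($H{\left(W,V \right)} = V \left(-8\right) = - 8 V$)
$v = 204675$ ($v = 4 - \left(-128708 - 75963\right) = 4 - -204671 = 4 + 204671 = 204675$)
$A = 201$ ($A = 67 \left(-40 + 43\right) = 67 \cdot 3 = 201$)
$E = 0$ ($E = \frac{\left(-8\right) 0}{434} = 0 \cdot \frac{1}{434} = 0$)
$Y{\left(w,I \right)} = -3$ ($Y{\left(w,I \right)} = -3 + \frac{1}{8} \cdot 0 = -3 + 0 = -3$)
$\left(Y{\left(220,561 \right)} + A\right) + v = \left(-3 + 201\right) + 204675 = 198 + 204675 = 204873$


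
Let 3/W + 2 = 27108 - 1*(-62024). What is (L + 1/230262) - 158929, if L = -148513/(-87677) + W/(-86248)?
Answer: -4110817200822336379037207/25866022025455290960 ≈ -1.5893e+5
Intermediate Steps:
W = 1/29710 (W = 3/(-2 + (27108 - 1*(-62024))) = 3/(-2 + (27108 + 62024)) = 3/(-2 + 89132) = 3/89130 = 3*(1/89130) = 1/29710 ≈ 3.3659e-5)
L = 380553881357363/224666006770160 (L = -148513/(-87677) + (1/29710)/(-86248) = -148513*(-1/87677) + (1/29710)*(-1/86248) = 148513/87677 - 1/2562428080 = 380553881357363/224666006770160 ≈ 1.6939)
(L + 1/230262) - 158929 = (380553881357363/224666006770160 + 1/230262) - 158929 = 43813661247557944633/25866022025455290960 - 158929 = -4110817200822336379037207/25866022025455290960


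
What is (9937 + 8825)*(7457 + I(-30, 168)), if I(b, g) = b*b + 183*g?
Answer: 733612962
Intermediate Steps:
I(b, g) = b² + 183*g
(9937 + 8825)*(7457 + I(-30, 168)) = (9937 + 8825)*(7457 + ((-30)² + 183*168)) = 18762*(7457 + (900 + 30744)) = 18762*(7457 + 31644) = 18762*39101 = 733612962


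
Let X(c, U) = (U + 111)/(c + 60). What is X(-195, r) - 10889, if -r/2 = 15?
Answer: -54448/5 ≈ -10890.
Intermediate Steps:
r = -30 (r = -2*15 = -30)
X(c, U) = (111 + U)/(60 + c)
X(-195, r) - 10889 = (111 - 30)/(60 - 195) - 10889 = 81/(-135) - 10889 = -1/135*81 - 10889 = -⅗ - 10889 = -54448/5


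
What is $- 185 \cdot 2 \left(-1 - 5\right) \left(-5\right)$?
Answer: $-11100$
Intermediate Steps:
$- 185 \cdot 2 \left(-1 - 5\right) \left(-5\right) = - 185 \cdot 2 \left(-6\right) \left(-5\right) = - 185 \left(\left(-12\right) \left(-5\right)\right) = \left(-185\right) 60 = -11100$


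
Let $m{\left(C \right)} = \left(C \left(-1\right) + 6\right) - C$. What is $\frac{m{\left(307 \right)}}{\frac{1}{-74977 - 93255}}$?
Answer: $102285056$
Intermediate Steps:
$m{\left(C \right)} = 6 - 2 C$ ($m{\left(C \right)} = \left(- C + 6\right) - C = \left(6 - C\right) - C = 6 - 2 C$)
$\frac{m{\left(307 \right)}}{\frac{1}{-74977 - 93255}} = \frac{6 - 614}{\frac{1}{-74977 - 93255}} = \frac{6 - 614}{\frac{1}{-168232}} = - \frac{608}{- \frac{1}{168232}} = \left(-608\right) \left(-168232\right) = 102285056$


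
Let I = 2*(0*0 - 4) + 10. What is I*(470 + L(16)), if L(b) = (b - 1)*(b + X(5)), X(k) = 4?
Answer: 1540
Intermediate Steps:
L(b) = (-1 + b)*(4 + b) (L(b) = (b - 1)*(b + 4) = (-1 + b)*(4 + b))
I = 2 (I = 2*(0 - 4) + 10 = 2*(-4) + 10 = -8 + 10 = 2)
I*(470 + L(16)) = 2*(470 + (-4 + 16² + 3*16)) = 2*(470 + (-4 + 256 + 48)) = 2*(470 + 300) = 2*770 = 1540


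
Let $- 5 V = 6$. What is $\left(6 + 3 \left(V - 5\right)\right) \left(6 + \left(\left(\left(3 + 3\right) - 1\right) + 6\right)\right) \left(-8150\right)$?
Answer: $1745730$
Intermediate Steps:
$V = - \frac{6}{5}$ ($V = \left(- \frac{1}{5}\right) 6 = - \frac{6}{5} \approx -1.2$)
$\left(6 + 3 \left(V - 5\right)\right) \left(6 + \left(\left(\left(3 + 3\right) - 1\right) + 6\right)\right) \left(-8150\right) = \left(6 + 3 \left(- \frac{6}{5} - 5\right)\right) \left(6 + \left(\left(\left(3 + 3\right) - 1\right) + 6\right)\right) \left(-8150\right) = \left(6 + 3 \left(- \frac{31}{5}\right)\right) \left(6 + \left(\left(6 - 1\right) + 6\right)\right) \left(-8150\right) = \left(6 - \frac{93}{5}\right) \left(6 + \left(5 + 6\right)\right) \left(-8150\right) = - \frac{63 \left(6 + 11\right)}{5} \left(-8150\right) = \left(- \frac{63}{5}\right) 17 \left(-8150\right) = \left(- \frac{1071}{5}\right) \left(-8150\right) = 1745730$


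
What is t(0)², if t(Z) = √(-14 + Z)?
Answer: -14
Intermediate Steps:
t(0)² = (√(-14 + 0))² = (√(-14))² = (I*√14)² = -14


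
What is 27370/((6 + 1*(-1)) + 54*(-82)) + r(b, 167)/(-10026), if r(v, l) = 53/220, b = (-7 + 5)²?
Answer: -60370790819/9755899560 ≈ -6.1881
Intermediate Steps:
b = 4 (b = (-2)² = 4)
r(v, l) = 53/220 (r(v, l) = 53*(1/220) = 53/220)
27370/((6 + 1*(-1)) + 54*(-82)) + r(b, 167)/(-10026) = 27370/((6 + 1*(-1)) + 54*(-82)) + (53/220)/(-10026) = 27370/((6 - 1) - 4428) + (53/220)*(-1/10026) = 27370/(5 - 4428) - 53/2205720 = 27370/(-4423) - 53/2205720 = 27370*(-1/4423) - 53/2205720 = -27370/4423 - 53/2205720 = -60370790819/9755899560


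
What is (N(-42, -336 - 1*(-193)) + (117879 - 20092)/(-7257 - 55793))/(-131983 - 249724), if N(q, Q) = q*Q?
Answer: -378580513/24066626350 ≈ -0.015731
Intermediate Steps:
N(q, Q) = Q*q
(N(-42, -336 - 1*(-193)) + (117879 - 20092)/(-7257 - 55793))/(-131983 - 249724) = ((-336 - 1*(-193))*(-42) + (117879 - 20092)/(-7257 - 55793))/(-131983 - 249724) = ((-336 + 193)*(-42) + 97787/(-63050))/(-381707) = (-143*(-42) + 97787*(-1/63050))*(-1/381707) = (6006 - 97787/63050)*(-1/381707) = (378580513/63050)*(-1/381707) = -378580513/24066626350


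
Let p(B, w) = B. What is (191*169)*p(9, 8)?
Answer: 290511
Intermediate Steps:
(191*169)*p(9, 8) = (191*169)*9 = 32279*9 = 290511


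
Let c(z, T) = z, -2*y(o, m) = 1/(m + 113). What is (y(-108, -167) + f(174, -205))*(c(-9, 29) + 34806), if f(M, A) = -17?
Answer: -21284165/36 ≈ -5.9123e+5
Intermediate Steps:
y(o, m) = -1/(2*(113 + m)) (y(o, m) = -1/(2*(m + 113)) = -1/(2*(113 + m)))
(y(-108, -167) + f(174, -205))*(c(-9, 29) + 34806) = (-1/(226 + 2*(-167)) - 17)*(-9 + 34806) = (-1/(226 - 334) - 17)*34797 = (-1/(-108) - 17)*34797 = (-1*(-1/108) - 17)*34797 = (1/108 - 17)*34797 = -1835/108*34797 = -21284165/36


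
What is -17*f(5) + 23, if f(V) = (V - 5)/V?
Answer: 23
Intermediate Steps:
f(V) = (-5 + V)/V
-17*f(5) + 23 = -17*(-5 + 5)/5 + 23 = -17*0/5 + 23 = -17*0 + 23 = 0 + 23 = 23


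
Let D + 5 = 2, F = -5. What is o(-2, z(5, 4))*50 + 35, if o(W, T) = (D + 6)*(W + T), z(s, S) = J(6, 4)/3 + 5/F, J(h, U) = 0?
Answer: -415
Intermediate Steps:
D = -3 (D = -5 + 2 = -3)
z(s, S) = -1 (z(s, S) = 0/3 + 5/(-5) = 0*(⅓) + 5*(-⅕) = 0 - 1 = -1)
o(W, T) = 3*T + 3*W (o(W, T) = (-3 + 6)*(W + T) = 3*(T + W) = 3*T + 3*W)
o(-2, z(5, 4))*50 + 35 = (3*(-1) + 3*(-2))*50 + 35 = (-3 - 6)*50 + 35 = -9*50 + 35 = -450 + 35 = -415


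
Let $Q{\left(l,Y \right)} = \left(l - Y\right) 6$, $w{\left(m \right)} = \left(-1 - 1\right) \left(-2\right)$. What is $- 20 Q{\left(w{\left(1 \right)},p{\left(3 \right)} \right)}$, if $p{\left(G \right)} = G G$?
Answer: $600$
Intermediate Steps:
$p{\left(G \right)} = G^{2}$
$w{\left(m \right)} = 4$ ($w{\left(m \right)} = \left(-2\right) \left(-2\right) = 4$)
$Q{\left(l,Y \right)} = - 6 Y + 6 l$
$- 20 Q{\left(w{\left(1 \right)},p{\left(3 \right)} \right)} = - 20 \left(- 6 \cdot 3^{2} + 6 \cdot 4\right) = - 20 \left(\left(-6\right) 9 + 24\right) = - 20 \left(-54 + 24\right) = \left(-20\right) \left(-30\right) = 600$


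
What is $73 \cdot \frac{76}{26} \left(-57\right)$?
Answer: $- \frac{158118}{13} \approx -12163.0$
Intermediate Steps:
$73 \cdot \frac{76}{26} \left(-57\right) = 73 \cdot 76 \cdot \frac{1}{26} \left(-57\right) = 73 \cdot \frac{38}{13} \left(-57\right) = \frac{2774}{13} \left(-57\right) = - \frac{158118}{13}$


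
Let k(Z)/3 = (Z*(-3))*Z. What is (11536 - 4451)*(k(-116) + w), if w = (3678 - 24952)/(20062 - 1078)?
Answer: -8144418668425/9492 ≈ -8.5803e+8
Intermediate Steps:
k(Z) = -9*Z**2 (k(Z) = 3*((Z*(-3))*Z) = 3*((-3*Z)*Z) = 3*(-3*Z**2) = -9*Z**2)
w = -10637/9492 (w = -21274/18984 = -21274*1/18984 = -10637/9492 ≈ -1.1206)
(11536 - 4451)*(k(-116) + w) = (11536 - 4451)*(-9*(-116)**2 - 10637/9492) = 7085*(-9*13456 - 10637/9492) = 7085*(-121104 - 10637/9492) = 7085*(-1149529805/9492) = -8144418668425/9492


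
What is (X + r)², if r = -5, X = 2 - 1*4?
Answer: 49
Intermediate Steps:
X = -2 (X = 2 - 4 = -2)
(X + r)² = (-2 - 5)² = (-7)² = 49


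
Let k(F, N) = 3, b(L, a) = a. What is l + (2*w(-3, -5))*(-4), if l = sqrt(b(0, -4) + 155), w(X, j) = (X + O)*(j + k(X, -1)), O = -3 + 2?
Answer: -64 + sqrt(151) ≈ -51.712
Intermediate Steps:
O = -1
w(X, j) = (-1 + X)*(3 + j) (w(X, j) = (X - 1)*(j + 3) = (-1 + X)*(3 + j))
l = sqrt(151) (l = sqrt(-4 + 155) = sqrt(151) ≈ 12.288)
l + (2*w(-3, -5))*(-4) = sqrt(151) + (2*(-3 - 1*(-5) + 3*(-3) - 3*(-5)))*(-4) = sqrt(151) + (2*(-3 + 5 - 9 + 15))*(-4) = sqrt(151) + (2*8)*(-4) = sqrt(151) + 16*(-4) = sqrt(151) - 64 = -64 + sqrt(151)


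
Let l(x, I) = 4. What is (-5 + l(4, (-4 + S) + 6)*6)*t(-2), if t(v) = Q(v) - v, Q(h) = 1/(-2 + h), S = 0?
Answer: 133/4 ≈ 33.250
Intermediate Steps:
t(v) = 1/(-2 + v) - v
(-5 + l(4, (-4 + S) + 6)*6)*t(-2) = (-5 + 4*6)*((1 - 1*(-2)*(-2 - 2))/(-2 - 2)) = (-5 + 24)*((1 - 1*(-2)*(-4))/(-4)) = 19*(-(1 - 8)/4) = 19*(-1/4*(-7)) = 19*(7/4) = 133/4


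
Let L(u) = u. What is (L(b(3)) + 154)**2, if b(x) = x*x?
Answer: 26569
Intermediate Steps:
b(x) = x**2
(L(b(3)) + 154)**2 = (3**2 + 154)**2 = (9 + 154)**2 = 163**2 = 26569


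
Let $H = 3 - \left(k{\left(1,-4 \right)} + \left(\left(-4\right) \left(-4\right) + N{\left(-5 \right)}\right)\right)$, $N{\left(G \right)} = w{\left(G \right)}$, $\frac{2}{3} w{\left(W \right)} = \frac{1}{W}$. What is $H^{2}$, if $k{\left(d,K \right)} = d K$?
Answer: $\frac{7569}{100} \approx 75.69$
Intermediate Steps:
$w{\left(W \right)} = \frac{3}{2 W}$
$k{\left(d,K \right)} = K d$
$N{\left(G \right)} = \frac{3}{2 G}$
$H = - \frac{87}{10}$ ($H = 3 - \left(\left(-4\right) 1 + \left(\left(-4\right) \left(-4\right) + \frac{3}{2 \left(-5\right)}\right)\right) = 3 - \left(-4 + \left(16 + \frac{3}{2} \left(- \frac{1}{5}\right)\right)\right) = 3 - \left(-4 + \left(16 - \frac{3}{10}\right)\right) = 3 - \left(-4 + \frac{157}{10}\right) = 3 - \frac{117}{10} = - \frac{87}{10} \approx -8.7$)
$H^{2} = \left(- \frac{87}{10}\right)^{2} = \frac{7569}{100}$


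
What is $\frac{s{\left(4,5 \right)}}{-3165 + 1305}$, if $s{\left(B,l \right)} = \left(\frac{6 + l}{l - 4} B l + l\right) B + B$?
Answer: $- \frac{226}{465} \approx -0.48602$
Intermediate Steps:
$s{\left(B,l \right)} = B + B \left(l + \frac{B l \left(6 + l\right)}{-4 + l}\right)$ ($s{\left(B,l \right)} = \left(\frac{6 + l}{-4 + l} B l + l\right) B + B = \left(\frac{B \left(6 + l\right)}{-4 + l} l + l\right) B + B = \left(\frac{B l \left(6 + l\right)}{-4 + l} + l\right) B + B = \left(l + \frac{B l \left(6 + l\right)}{-4 + l}\right) B + B = B \left(l + \frac{B l \left(6 + l\right)}{-4 + l}\right) + B = B + B \left(l + \frac{B l \left(6 + l\right)}{-4 + l}\right)$)
$\frac{s{\left(4,5 \right)}}{-3165 + 1305} = \frac{4 \frac{1}{-4 + 5} \left(-4 + 5^{2} - 15 + 4 \cdot 5^{2} + 6 \cdot 4 \cdot 5\right)}{-3165 + 1305} = \frac{4 \cdot 1^{-1} \left(-4 + 25 - 15 + 4 \cdot 25 + 120\right)}{-1860} = 4 \cdot 1 \left(-4 + 25 - 15 + 100 + 120\right) \left(- \frac{1}{1860}\right) = 4 \cdot 1 \cdot 226 \left(- \frac{1}{1860}\right) = 904 \left(- \frac{1}{1860}\right) = - \frac{226}{465}$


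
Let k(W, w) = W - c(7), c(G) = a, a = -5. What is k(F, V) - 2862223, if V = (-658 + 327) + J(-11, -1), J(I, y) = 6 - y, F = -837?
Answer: -2863055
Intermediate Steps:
c(G) = -5
V = -324 (V = (-658 + 327) + (6 - 1*(-1)) = -331 + (6 + 1) = -331 + 7 = -324)
k(W, w) = 5 + W (k(W, w) = W - 1*(-5) = W + 5 = 5 + W)
k(F, V) - 2862223 = (5 - 837) - 2862223 = -832 - 2862223 = -2863055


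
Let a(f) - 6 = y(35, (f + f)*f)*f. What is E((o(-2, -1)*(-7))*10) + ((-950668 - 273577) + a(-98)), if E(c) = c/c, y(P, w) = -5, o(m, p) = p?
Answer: -1223748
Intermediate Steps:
E(c) = 1
a(f) = 6 - 5*f
E((o(-2, -1)*(-7))*10) + ((-950668 - 273577) + a(-98)) = 1 + ((-950668 - 273577) + (6 - 5*(-98))) = 1 + (-1224245 + (6 + 490)) = 1 + (-1224245 + 496) = 1 - 1223749 = -1223748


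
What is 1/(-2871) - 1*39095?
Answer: -112241746/2871 ≈ -39095.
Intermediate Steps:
1/(-2871) - 1*39095 = -1/2871 - 39095 = -112241746/2871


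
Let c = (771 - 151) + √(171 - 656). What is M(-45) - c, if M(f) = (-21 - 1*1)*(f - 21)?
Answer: 832 - I*√485 ≈ 832.0 - 22.023*I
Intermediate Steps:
c = 620 + I*√485 (c = 620 + √(-485) = 620 + I*√485 ≈ 620.0 + 22.023*I)
M(f) = 462 - 22*f (M(f) = (-21 - 1)*(-21 + f) = -22*(-21 + f) = 462 - 22*f)
M(-45) - c = (462 - 22*(-45)) - (620 + I*√485) = (462 + 990) + (-620 - I*√485) = 1452 + (-620 - I*√485) = 832 - I*√485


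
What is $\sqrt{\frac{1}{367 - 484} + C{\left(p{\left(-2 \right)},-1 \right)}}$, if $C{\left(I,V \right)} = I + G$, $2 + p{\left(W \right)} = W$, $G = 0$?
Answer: $\frac{i \sqrt{6097}}{39} \approx 2.0021 i$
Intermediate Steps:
$p{\left(W \right)} = -2 + W$
$C{\left(I,V \right)} = I$ ($C{\left(I,V \right)} = I + 0 = I$)
$\sqrt{\frac{1}{367 - 484} + C{\left(p{\left(-2 \right)},-1 \right)}} = \sqrt{\frac{1}{367 - 484} - 4} = \sqrt{\frac{1}{-117} - 4} = \sqrt{- \frac{1}{117} - 4} = \sqrt{- \frac{469}{117}} = \frac{i \sqrt{6097}}{39}$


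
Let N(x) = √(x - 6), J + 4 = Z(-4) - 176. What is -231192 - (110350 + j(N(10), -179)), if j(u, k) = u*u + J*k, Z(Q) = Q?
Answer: -374482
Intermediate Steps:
J = -184 (J = -4 + (-4 - 176) = -4 - 180 = -184)
N(x) = √(-6 + x)
j(u, k) = u² - 184*k (j(u, k) = u*u - 184*k = u² - 184*k)
-231192 - (110350 + j(N(10), -179)) = -231192 - (110350 + ((√(-6 + 10))² - 184*(-179))) = -231192 - (110350 + ((√4)² + 32936)) = -231192 - (110350 + (2² + 32936)) = -231192 - (110350 + (4 + 32936)) = -231192 - (110350 + 32940) = -231192 - 1*143290 = -231192 - 143290 = -374482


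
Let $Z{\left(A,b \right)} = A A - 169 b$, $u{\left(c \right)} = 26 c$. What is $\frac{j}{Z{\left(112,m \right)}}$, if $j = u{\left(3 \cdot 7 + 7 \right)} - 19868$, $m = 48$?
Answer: $- \frac{4785}{1108} \approx -4.3186$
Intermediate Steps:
$Z{\left(A,b \right)} = A^{2} - 169 b$
$j = -19140$ ($j = 26 \left(3 \cdot 7 + 7\right) - 19868 = 26 \left(21 + 7\right) - 19868 = 26 \cdot 28 - 19868 = 728 - 19868 = -19140$)
$\frac{j}{Z{\left(112,m \right)}} = - \frac{19140}{112^{2} - 8112} = - \frac{19140}{12544 - 8112} = - \frac{19140}{4432} = \left(-19140\right) \frac{1}{4432} = - \frac{4785}{1108}$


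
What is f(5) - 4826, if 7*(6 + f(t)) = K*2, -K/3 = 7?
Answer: -4838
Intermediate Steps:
K = -21 (K = -3*7 = -21)
f(t) = -12 (f(t) = -6 + (-21*2)/7 = -6 + (⅐)*(-42) = -6 - 6 = -12)
f(5) - 4826 = -12 - 4826 = -4838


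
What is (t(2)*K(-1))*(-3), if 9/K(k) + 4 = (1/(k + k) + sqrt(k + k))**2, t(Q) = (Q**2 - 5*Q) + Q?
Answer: 432*I/(-23*I + 4*sqrt(2)) ≈ -17.711 + 4.3561*I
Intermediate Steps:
t(Q) = Q**2 - 4*Q
K(k) = 9/(-4 + (1/(2*k) + sqrt(2)*sqrt(k))**2) (K(k) = 9/(-4 + (1/(k + k) + sqrt(k + k))**2) = 9/(-4 + (1/(2*k) + sqrt(2*k))**2) = 9/(-4 + (1/(2*k) + sqrt(2)*sqrt(k))**2))
(t(2)*K(-1))*(-3) = ((2*(-4 + 2))*(-36*(-1)**2/(-(1 + 2*sqrt(2)*(-1)**(3/2))**2 + 16*(-1)**2)))*(-3) = ((2*(-2))*(-36*1/(-(1 + 2*sqrt(2)*(-I))**2 + 16*1)))*(-3) = -(-144)/(-(1 - 2*I*sqrt(2))**2 + 16)*(-3) = -(-144)/(16 - (1 - 2*I*sqrt(2))**2)*(-3) = (144/(16 - (1 - 2*I*sqrt(2))**2))*(-3) = -432/(16 - (1 - 2*I*sqrt(2))**2)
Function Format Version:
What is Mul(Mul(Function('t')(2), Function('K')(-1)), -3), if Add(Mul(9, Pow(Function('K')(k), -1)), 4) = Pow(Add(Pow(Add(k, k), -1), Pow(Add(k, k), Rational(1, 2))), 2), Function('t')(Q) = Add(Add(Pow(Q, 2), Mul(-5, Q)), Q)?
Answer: Mul(432, I, Pow(Add(Mul(-23, I), Mul(4, Pow(2, Rational(1, 2)))), -1)) ≈ Add(-17.711, Mul(4.3561, I))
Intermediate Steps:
Function('t')(Q) = Add(Pow(Q, 2), Mul(-4, Q))
Function('K')(k) = Mul(9, Pow(Add(-4, Pow(Add(Mul(Rational(1, 2), Pow(k, -1)), Mul(Pow(2, Rational(1, 2)), Pow(k, Rational(1, 2)))), 2)), -1)) (Function('K')(k) = Mul(9, Pow(Add(-4, Pow(Add(Pow(Add(k, k), -1), Pow(Add(k, k), Rational(1, 2))), 2)), -1)) = Mul(9, Pow(Add(-4, Pow(Add(Pow(Mul(2, k), -1), Pow(Mul(2, k), Rational(1, 2))), 2)), -1)) = Mul(9, Pow(Add(-4, Pow(Add(Mul(Rational(1, 2), Pow(k, -1)), Mul(Pow(2, Rational(1, 2)), Pow(k, Rational(1, 2)))), 2)), -1)))
Mul(Mul(Function('t')(2), Function('K')(-1)), -3) = Mul(Mul(Mul(2, Add(-4, 2)), Mul(-36, Pow(-1, 2), Pow(Add(Mul(-1, Pow(Add(1, Mul(2, Pow(2, Rational(1, 2)), Pow(-1, Rational(3, 2)))), 2)), Mul(16, Pow(-1, 2))), -1))), -3) = Mul(Mul(Mul(2, -2), Mul(-36, 1, Pow(Add(Mul(-1, Pow(Add(1, Mul(2, Pow(2, Rational(1, 2)), Mul(-1, I))), 2)), Mul(16, 1)), -1))), -3) = Mul(Mul(-4, Mul(-36, 1, Pow(Add(Mul(-1, Pow(Add(1, Mul(-2, I, Pow(2, Rational(1, 2)))), 2)), 16), -1))), -3) = Mul(Mul(-4, Mul(-36, 1, Pow(Add(16, Mul(-1, Pow(Add(1, Mul(-2, I, Pow(2, Rational(1, 2)))), 2))), -1))), -3) = Mul(Mul(-4, Mul(-36, Pow(Add(16, Mul(-1, Pow(Add(1, Mul(-2, I, Pow(2, Rational(1, 2)))), 2))), -1))), -3) = Mul(Mul(144, Pow(Add(16, Mul(-1, Pow(Add(1, Mul(-2, I, Pow(2, Rational(1, 2)))), 2))), -1)), -3) = Mul(-432, Pow(Add(16, Mul(-1, Pow(Add(1, Mul(-2, I, Pow(2, Rational(1, 2)))), 2))), -1))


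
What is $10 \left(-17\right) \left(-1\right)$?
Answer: $170$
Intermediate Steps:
$10 \left(-17\right) \left(-1\right) = \left(-170\right) \left(-1\right) = 170$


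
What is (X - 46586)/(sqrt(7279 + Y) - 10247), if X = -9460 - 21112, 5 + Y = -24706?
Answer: 790638026/105018441 + 154316*I*sqrt(4358)/105018441 ≈ 7.5286 + 0.097004*I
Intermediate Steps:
Y = -24711 (Y = -5 - 24706 = -24711)
X = -30572
(X - 46586)/(sqrt(7279 + Y) - 10247) = (-30572 - 46586)/(sqrt(7279 - 24711) - 10247) = -77158/(sqrt(-17432) - 10247) = -77158/(2*I*sqrt(4358) - 10247) = -77158/(-10247 + 2*I*sqrt(4358))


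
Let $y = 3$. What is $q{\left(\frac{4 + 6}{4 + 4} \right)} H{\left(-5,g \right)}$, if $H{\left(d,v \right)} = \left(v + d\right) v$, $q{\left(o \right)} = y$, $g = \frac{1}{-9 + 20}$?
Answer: $- \frac{162}{121} \approx -1.3388$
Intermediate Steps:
$g = \frac{1}{11} \approx 0.090909$
$q{\left(o \right)} = 3$
$H{\left(d,v \right)} = v \left(d + v\right)$ ($H{\left(d,v \right)} = \left(d + v\right) v = v \left(d + v\right)$)
$q{\left(\frac{4 + 6}{4 + 4} \right)} H{\left(-5,g \right)} = 3 \frac{-5 + \frac{1}{11}}{11} = 3 \cdot \frac{1}{11} \left(- \frac{54}{11}\right) = 3 \left(- \frac{54}{121}\right) = - \frac{162}{121}$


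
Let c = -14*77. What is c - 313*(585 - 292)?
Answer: -92787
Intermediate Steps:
c = -1078
c - 313*(585 - 292) = -1078 - 313*(585 - 292) = -1078 - 313*293 = -1078 - 91709 = -92787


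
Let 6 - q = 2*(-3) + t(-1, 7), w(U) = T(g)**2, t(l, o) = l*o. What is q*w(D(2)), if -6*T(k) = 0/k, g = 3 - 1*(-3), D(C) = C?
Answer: 0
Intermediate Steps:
g = 6 (g = 3 + 3 = 6)
T(k) = 0 (T(k) = -0/k = -1/6*0 = 0)
w(U) = 0 (w(U) = 0**2 = 0)
q = 19 (q = 6 - (2*(-3) - 1*7) = 6 - (-6 - 7) = 6 - 1*(-13) = 6 + 13 = 19)
q*w(D(2)) = 19*0 = 0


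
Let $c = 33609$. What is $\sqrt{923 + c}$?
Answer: $2 \sqrt{8633} \approx 185.83$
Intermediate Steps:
$\sqrt{923 + c} = \sqrt{923 + 33609} = \sqrt{34532} = 2 \sqrt{8633}$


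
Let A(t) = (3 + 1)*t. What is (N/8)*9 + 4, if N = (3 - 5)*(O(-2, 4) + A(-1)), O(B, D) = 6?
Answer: -1/2 ≈ -0.50000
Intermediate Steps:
A(t) = 4*t
N = -4 (N = (3 - 5)*(6 + 4*(-1)) = -2*(6 - 4) = -2*2 = -4)
(N/8)*9 + 4 = -4/8*9 + 4 = -4*1/8*9 + 4 = -1/2*9 + 4 = -9/2 + 4 = -1/2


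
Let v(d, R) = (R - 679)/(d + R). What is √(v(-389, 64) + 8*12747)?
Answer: 3*√47872955/65 ≈ 319.34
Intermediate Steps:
v(d, R) = (-679 + R)/(R + d)
√(v(-389, 64) + 8*12747) = √((-679 + 64)/(64 - 389) + 8*12747) = √(-615/(-325) + 101976) = √(-1/325*(-615) + 101976) = √(123/65 + 101976) = √(6628563/65) = 3*√47872955/65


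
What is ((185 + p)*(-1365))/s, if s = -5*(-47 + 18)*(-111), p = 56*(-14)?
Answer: -54509/1073 ≈ -50.801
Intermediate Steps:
p = -784
s = -16095 (s = -(-145)*(-111) = -5*3219 = -16095)
((185 + p)*(-1365))/s = ((185 - 784)*(-1365))/(-16095) = -599*(-1365)*(-1/16095) = 817635*(-1/16095) = -54509/1073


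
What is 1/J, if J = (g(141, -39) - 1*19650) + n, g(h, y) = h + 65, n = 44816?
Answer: 1/25372 ≈ 3.9414e-5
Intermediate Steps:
g(h, y) = 65 + h
J = 25372 (J = ((65 + 141) - 1*19650) + 44816 = (206 - 19650) + 44816 = -19444 + 44816 = 25372)
1/J = 1/25372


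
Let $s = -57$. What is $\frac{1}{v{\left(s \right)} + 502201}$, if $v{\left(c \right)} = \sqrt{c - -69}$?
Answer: $\frac{502201}{252205844389} - \frac{2 \sqrt{3}}{252205844389} \approx 1.9912 \cdot 10^{-6}$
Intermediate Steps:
$v{\left(c \right)} = \sqrt{69 + c}$ ($v{\left(c \right)} = \sqrt{c + \left(-100 + 169\right)} = \sqrt{c + 69} = \sqrt{69 + c}$)
$\frac{1}{v{\left(s \right)} + 502201} = \frac{1}{\sqrt{69 - 57} + 502201} = \frac{1}{\sqrt{12} + 502201} = \frac{1}{2 \sqrt{3} + 502201} = \frac{1}{502201 + 2 \sqrt{3}}$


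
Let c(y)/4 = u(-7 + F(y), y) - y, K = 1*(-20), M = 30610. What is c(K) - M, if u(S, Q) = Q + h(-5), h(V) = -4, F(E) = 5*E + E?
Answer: -30626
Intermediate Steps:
F(E) = 6*E
u(S, Q) = -4 + Q (u(S, Q) = Q - 4 = -4 + Q)
K = -20
c(y) = -16 (c(y) = 4*((-4 + y) - y) = 4*(-4) = -16)
c(K) - M = -16 - 1*30610 = -16 - 30610 = -30626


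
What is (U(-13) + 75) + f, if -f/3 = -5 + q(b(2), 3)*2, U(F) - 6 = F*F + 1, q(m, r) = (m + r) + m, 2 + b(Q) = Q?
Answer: 248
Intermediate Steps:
b(Q) = -2 + Q
q(m, r) = r + 2*m
U(F) = 7 + F**2 (U(F) = 6 + (F*F + 1) = 6 + (F**2 + 1) = 6 + (1 + F**2) = 7 + F**2)
f = -3 (f = -3*(-5 + (3 + 2*(-2 + 2))*2) = -3*(-5 + (3 + 2*0)*2) = -3*(-5 + (3 + 0)*2) = -3*(-5 + 3*2) = -3*(-5 + 6) = -3*1 = -3)
(U(-13) + 75) + f = ((7 + (-13)**2) + 75) - 3 = ((7 + 169) + 75) - 3 = (176 + 75) - 3 = 251 - 3 = 248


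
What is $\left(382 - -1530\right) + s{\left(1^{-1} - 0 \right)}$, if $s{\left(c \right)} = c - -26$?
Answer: $1939$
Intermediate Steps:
$s{\left(c \right)} = 26 + c$ ($s{\left(c \right)} = c + 26 = 26 + c$)
$\left(382 - -1530\right) + s{\left(1^{-1} - 0 \right)} = \left(382 - -1530\right) + \left(26 + \left(1^{-1} - 0\right)\right) = \left(382 + 1530\right) + \left(26 + \left(1 + 0\right)\right) = 1912 + \left(26 + 1\right) = 1912 + 27 = 1939$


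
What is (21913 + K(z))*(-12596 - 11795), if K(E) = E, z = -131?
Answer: -531284762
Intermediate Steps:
(21913 + K(z))*(-12596 - 11795) = (21913 - 131)*(-12596 - 11795) = 21782*(-24391) = -531284762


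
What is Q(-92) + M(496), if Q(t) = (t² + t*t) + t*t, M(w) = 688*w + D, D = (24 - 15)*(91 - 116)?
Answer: 366415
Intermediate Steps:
D = -225 (D = 9*(-25) = -225)
M(w) = -225 + 688*w (M(w) = 688*w - 225 = -225 + 688*w)
Q(t) = 3*t² (Q(t) = (t² + t²) + t² = 2*t² + t² = 3*t²)
Q(-92) + M(496) = 3*(-92)² + (-225 + 688*496) = 3*8464 + (-225 + 341248) = 25392 + 341023 = 366415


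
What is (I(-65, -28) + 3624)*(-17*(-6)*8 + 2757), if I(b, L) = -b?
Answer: 13180797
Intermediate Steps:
(I(-65, -28) + 3624)*(-17*(-6)*8 + 2757) = (-1*(-65) + 3624)*(-17*(-6)*8 + 2757) = (65 + 3624)*(102*8 + 2757) = 3689*(816 + 2757) = 3689*3573 = 13180797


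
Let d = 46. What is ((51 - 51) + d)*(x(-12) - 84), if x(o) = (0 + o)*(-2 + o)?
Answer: 3864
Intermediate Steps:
x(o) = o*(-2 + o)
((51 - 51) + d)*(x(-12) - 84) = ((51 - 51) + 46)*(-12*(-2 - 12) - 84) = (0 + 46)*(-12*(-14) - 84) = 46*(168 - 84) = 46*84 = 3864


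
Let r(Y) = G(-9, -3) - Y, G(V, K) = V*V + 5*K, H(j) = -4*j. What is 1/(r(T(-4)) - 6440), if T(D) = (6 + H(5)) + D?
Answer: -1/6356 ≈ -0.00015733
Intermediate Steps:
T(D) = -14 + D (T(D) = (6 - 4*5) + D = (6 - 20) + D = -14 + D)
G(V, K) = V² + 5*K
r(Y) = 66 - Y (r(Y) = ((-9)² + 5*(-3)) - Y = (81 - 15) - Y = 66 - Y)
1/(r(T(-4)) - 6440) = 1/((66 - (-14 - 4)) - 6440) = 1/((66 - 1*(-18)) - 6440) = 1/((66 + 18) - 6440) = 1/(84 - 6440) = 1/(-6356) = -1/6356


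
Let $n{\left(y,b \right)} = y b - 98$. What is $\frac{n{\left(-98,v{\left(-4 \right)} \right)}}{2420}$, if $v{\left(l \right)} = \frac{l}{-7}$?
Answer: $- \frac{7}{110} \approx -0.063636$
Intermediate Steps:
$v{\left(l \right)} = - \frac{l}{7}$ ($v{\left(l \right)} = l \left(- \frac{1}{7}\right) = - \frac{l}{7}$)
$n{\left(y,b \right)} = -98 + b y$ ($n{\left(y,b \right)} = b y - 98 = -98 + b y$)
$\frac{n{\left(-98,v{\left(-4 \right)} \right)}}{2420} = \frac{-98 + \left(- \frac{1}{7}\right) \left(-4\right) \left(-98\right)}{2420} = \left(-98 + \frac{4}{7} \left(-98\right)\right) \frac{1}{2420} = \left(-98 - 56\right) \frac{1}{2420} = \left(-154\right) \frac{1}{2420} = - \frac{7}{110}$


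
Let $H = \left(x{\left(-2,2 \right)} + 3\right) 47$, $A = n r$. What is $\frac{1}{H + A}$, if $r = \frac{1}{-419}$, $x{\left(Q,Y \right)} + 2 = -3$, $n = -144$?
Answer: $- \frac{419}{39242} \approx -0.010677$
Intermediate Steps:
$x{\left(Q,Y \right)} = -5$ ($x{\left(Q,Y \right)} = -2 - 3 = -5$)
$r = - \frac{1}{419} \approx -0.0023866$
$A = \frac{144}{419}$ ($A = \left(-144\right) \left(- \frac{1}{419}\right) = \frac{144}{419} \approx 0.34368$)
$H = -94$ ($H = \left(-5 + 3\right) 47 = \left(-2\right) 47 = -94$)
$\frac{1}{H + A} = \frac{1}{-94 + \frac{144}{419}} = \frac{1}{- \frac{39242}{419}} = - \frac{419}{39242}$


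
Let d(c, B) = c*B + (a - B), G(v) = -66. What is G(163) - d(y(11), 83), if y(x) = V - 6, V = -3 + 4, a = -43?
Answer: 475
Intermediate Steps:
V = 1
y(x) = -5 (y(x) = 1 - 6 = -5)
d(c, B) = -43 - B + B*c (d(c, B) = c*B + (-43 - B) = B*c + (-43 - B) = -43 - B + B*c)
G(163) - d(y(11), 83) = -66 - (-43 - 1*83 + 83*(-5)) = -66 - (-43 - 83 - 415) = -66 - 1*(-541) = -66 + 541 = 475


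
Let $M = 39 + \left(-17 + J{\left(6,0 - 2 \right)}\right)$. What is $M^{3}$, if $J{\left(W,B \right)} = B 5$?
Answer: $1728$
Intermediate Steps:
$J{\left(W,B \right)} = 5 B$
$M = 12$ ($M = 39 - \left(17 - 5 \left(0 - 2\right)\right) = 39 + \left(-17 + 5 \left(-2\right)\right) = 39 - 27 = 12$)
$M^{3} = 12^{3} = 1728$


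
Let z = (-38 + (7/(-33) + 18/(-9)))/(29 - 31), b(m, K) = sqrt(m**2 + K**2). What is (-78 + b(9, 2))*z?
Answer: -17251/11 + 1327*sqrt(85)/66 ≈ -1382.9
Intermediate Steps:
b(m, K) = sqrt(K**2 + m**2)
z = 1327/66 (z = (-38 + (7*(-1/33) + 18*(-1/9)))/(-2) = (-38 + (-7/33 - 2))*(-1/2) = (-38 - 73/33)*(-1/2) = -1327/33*(-1/2) = 1327/66 ≈ 20.106)
(-78 + b(9, 2))*z = (-78 + sqrt(2**2 + 9**2))*(1327/66) = (-78 + sqrt(4 + 81))*(1327/66) = (-78 + sqrt(85))*(1327/66) = -17251/11 + 1327*sqrt(85)/66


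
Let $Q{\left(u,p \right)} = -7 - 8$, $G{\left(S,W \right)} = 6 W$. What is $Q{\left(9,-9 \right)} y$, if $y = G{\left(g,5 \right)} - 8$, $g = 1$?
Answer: $-330$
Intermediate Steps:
$Q{\left(u,p \right)} = -15$
$y = 22$ ($y = 6 \cdot 5 - 8 = 30 - 8 = 22$)
$Q{\left(9,-9 \right)} y = \left(-15\right) 22 = -330$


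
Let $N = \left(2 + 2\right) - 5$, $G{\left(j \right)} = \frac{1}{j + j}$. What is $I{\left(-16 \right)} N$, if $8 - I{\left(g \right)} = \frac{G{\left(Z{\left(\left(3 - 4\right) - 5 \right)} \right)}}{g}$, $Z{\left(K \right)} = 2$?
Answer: $- \frac{513}{64} \approx -8.0156$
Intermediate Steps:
$G{\left(j \right)} = \frac{1}{2 j}$
$I{\left(g \right)} = 8 - \frac{1}{4 g}$ ($I{\left(g \right)} = 8 - \frac{\frac{1}{2} \cdot \frac{1}{2}}{g} = 8 - \frac{1}{4 g}$)
$N = -1$ ($N = 4 - 5 = -1$)
$I{\left(-16 \right)} N = \left(8 - \frac{1}{4 \left(-16\right)}\right) \left(-1\right) = \left(8 - - \frac{1}{64}\right) \left(-1\right) = \left(8 + \frac{1}{64}\right) \left(-1\right) = \frac{513}{64} \left(-1\right) = - \frac{513}{64}$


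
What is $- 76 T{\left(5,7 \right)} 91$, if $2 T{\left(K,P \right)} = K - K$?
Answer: $0$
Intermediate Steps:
$T{\left(K,P \right)} = 0$ ($T{\left(K,P \right)} = \frac{K - K}{2} = \frac{1}{2} \cdot 0 = 0$)
$- 76 T{\left(5,7 \right)} 91 = \left(-76\right) 0 \cdot 91 = 0 \cdot 91 = 0$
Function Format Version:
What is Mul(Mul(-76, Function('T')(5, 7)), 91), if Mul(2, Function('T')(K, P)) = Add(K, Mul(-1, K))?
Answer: 0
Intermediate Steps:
Function('T')(K, P) = 0 (Function('T')(K, P) = Mul(Rational(1, 2), Add(K, Mul(-1, K))) = Mul(Rational(1, 2), 0) = 0)
Mul(Mul(-76, Function('T')(5, 7)), 91) = Mul(Mul(-76, 0), 91) = Mul(0, 91) = 0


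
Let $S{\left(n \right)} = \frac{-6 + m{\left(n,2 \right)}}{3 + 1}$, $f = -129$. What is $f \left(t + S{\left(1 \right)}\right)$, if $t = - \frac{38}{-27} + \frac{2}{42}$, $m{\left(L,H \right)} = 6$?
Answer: $- \frac{11825}{63} \approx -187.7$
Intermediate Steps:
$t = \frac{275}{189}$ ($t = \left(-38\right) \left(- \frac{1}{27}\right) + 2 \cdot \frac{1}{42} = \frac{38}{27} + \frac{1}{21} = \frac{275}{189} \approx 1.455$)
$S{\left(n \right)} = 0$ ($S{\left(n \right)} = \frac{-6 + 6}{3 + 1} = \frac{0}{4} = 0 \cdot \frac{1}{4} = 0$)
$f \left(t + S{\left(1 \right)}\right) = - 129 \left(\frac{275}{189} + 0\right) = \left(-129\right) \frac{275}{189} = - \frac{11825}{63}$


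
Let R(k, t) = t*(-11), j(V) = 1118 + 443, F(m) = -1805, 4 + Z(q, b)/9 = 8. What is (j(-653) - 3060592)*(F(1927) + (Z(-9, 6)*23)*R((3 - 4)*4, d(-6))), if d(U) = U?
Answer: -161648375133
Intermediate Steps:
Z(q, b) = 36 (Z(q, b) = -36 + 9*8 = -36 + 72 = 36)
j(V) = 1561
R(k, t) = -11*t
(j(-653) - 3060592)*(F(1927) + (Z(-9, 6)*23)*R((3 - 4)*4, d(-6))) = (1561 - 3060592)*(-1805 + (36*23)*(-11*(-6))) = -3059031*(-1805 + 828*66) = -3059031*(-1805 + 54648) = -3059031*52843 = -161648375133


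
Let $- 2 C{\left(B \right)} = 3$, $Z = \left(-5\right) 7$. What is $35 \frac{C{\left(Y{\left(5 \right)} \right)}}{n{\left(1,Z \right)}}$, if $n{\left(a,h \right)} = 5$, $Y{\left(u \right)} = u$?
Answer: $- \frac{21}{2} \approx -10.5$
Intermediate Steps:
$Z = -35$
$C{\left(B \right)} = - \frac{3}{2}$ ($C{\left(B \right)} = \left(- \frac{1}{2}\right) 3 = - \frac{3}{2}$)
$35 \frac{C{\left(Y{\left(5 \right)} \right)}}{n{\left(1,Z \right)}} = 35 \left(- \frac{3}{2 \cdot 5}\right) = 35 \left(\left(- \frac{3}{2}\right) \frac{1}{5}\right) = 35 \left(- \frac{3}{10}\right) = - \frac{21}{2}$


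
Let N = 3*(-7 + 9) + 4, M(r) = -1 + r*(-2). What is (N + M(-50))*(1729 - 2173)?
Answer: -48396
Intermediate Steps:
M(r) = -1 - 2*r
N = 10 (N = 3*2 + 4 = 6 + 4 = 10)
(N + M(-50))*(1729 - 2173) = (10 + (-1 - 2*(-50)))*(1729 - 2173) = (10 + (-1 + 100))*(-444) = (10 + 99)*(-444) = 109*(-444) = -48396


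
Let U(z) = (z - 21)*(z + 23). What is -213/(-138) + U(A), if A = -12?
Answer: -16627/46 ≈ -361.46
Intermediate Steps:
U(z) = (-21 + z)*(23 + z)
-213/(-138) + U(A) = -213/(-138) + (-483 + (-12)**2 + 2*(-12)) = -1/138*(-213) + (-483 + 144 - 24) = 71/46 - 363 = -16627/46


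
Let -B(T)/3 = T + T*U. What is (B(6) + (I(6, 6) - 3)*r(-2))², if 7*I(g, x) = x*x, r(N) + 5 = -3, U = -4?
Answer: 66564/49 ≈ 1358.4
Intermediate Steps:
r(N) = -8 (r(N) = -5 - 3 = -8)
I(g, x) = x²/7 (I(g, x) = (x*x)/7 = x²/7)
B(T) = 9*T (B(T) = -3*(T + T*(-4)) = -3*(T - 4*T) = -(-9)*T = 9*T)
(B(6) + (I(6, 6) - 3)*r(-2))² = (9*6 + ((⅐)*6² - 3)*(-8))² = (54 + ((⅐)*36 - 3)*(-8))² = (54 + (36/7 - 3)*(-8))² = (54 + (15/7)*(-8))² = (54 - 120/7)² = (258/7)² = 66564/49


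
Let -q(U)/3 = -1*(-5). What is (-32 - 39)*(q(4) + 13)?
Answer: 142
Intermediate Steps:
q(U) = -15 (q(U) = -(-3)*(-5) = -3*5 = -15)
(-32 - 39)*(q(4) + 13) = (-32 - 39)*(-15 + 13) = -71*(-2) = 142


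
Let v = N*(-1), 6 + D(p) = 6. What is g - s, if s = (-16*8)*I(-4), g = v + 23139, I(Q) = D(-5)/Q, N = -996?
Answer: 24135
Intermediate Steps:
D(p) = 0 (D(p) = -6 + 6 = 0)
v = 996 (v = -996*(-1) = 996)
I(Q) = 0 (I(Q) = 0/Q = 0)
g = 24135 (g = 996 + 23139 = 24135)
s = 0 (s = -16*8*0 = -128*0 = 0)
g - s = 24135 - 1*0 = 24135 + 0 = 24135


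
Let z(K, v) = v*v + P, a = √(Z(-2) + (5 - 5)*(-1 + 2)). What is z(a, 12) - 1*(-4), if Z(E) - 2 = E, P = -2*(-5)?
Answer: 158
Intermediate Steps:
P = 10
Z(E) = 2 + E
a = 0 (a = √((2 - 2) + (5 - 5)*(-1 + 2)) = √(0 + 0*1) = √(0 + 0) = √0 = 0)
z(K, v) = 10 + v² (z(K, v) = v*v + 10 = v² + 10 = 10 + v²)
z(a, 12) - 1*(-4) = (10 + 12²) - 1*(-4) = (10 + 144) + 4 = 154 + 4 = 158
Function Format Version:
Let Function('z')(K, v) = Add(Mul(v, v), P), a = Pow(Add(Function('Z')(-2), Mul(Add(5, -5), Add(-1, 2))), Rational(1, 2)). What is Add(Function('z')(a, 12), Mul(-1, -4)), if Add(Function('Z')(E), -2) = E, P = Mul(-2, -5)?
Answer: 158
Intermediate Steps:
P = 10
Function('Z')(E) = Add(2, E)
a = 0 (a = Pow(Add(Add(2, -2), Mul(Add(5, -5), Add(-1, 2))), Rational(1, 2)) = Pow(Add(0, Mul(0, 1)), Rational(1, 2)) = Pow(Add(0, 0), Rational(1, 2)) = Pow(0, Rational(1, 2)) = 0)
Function('z')(K, v) = Add(10, Pow(v, 2)) (Function('z')(K, v) = Add(Mul(v, v), 10) = Add(Pow(v, 2), 10) = Add(10, Pow(v, 2)))
Add(Function('z')(a, 12), Mul(-1, -4)) = Add(Add(10, Pow(12, 2)), Mul(-1, -4)) = Add(Add(10, 144), 4) = Add(154, 4) = 158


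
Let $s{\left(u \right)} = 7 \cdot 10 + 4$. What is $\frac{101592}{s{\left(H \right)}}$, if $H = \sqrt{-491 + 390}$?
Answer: $\frac{50796}{37} \approx 1372.9$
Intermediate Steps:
$H = i \sqrt{101}$ ($H = \sqrt{-101} = i \sqrt{101} \approx 10.05 i$)
$s{\left(u \right)} = 74$ ($s{\left(u \right)} = 70 + 4 = 74$)
$\frac{101592}{s{\left(H \right)}} = \frac{101592}{74} = 101592 \cdot \frac{1}{74} = \frac{50796}{37}$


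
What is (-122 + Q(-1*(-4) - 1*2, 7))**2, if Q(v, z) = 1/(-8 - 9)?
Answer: 4305625/289 ≈ 14898.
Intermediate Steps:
Q(v, z) = -1/17 (Q(v, z) = 1/(-17) = -1/17)
(-122 + Q(-1*(-4) - 1*2, 7))**2 = (-122 - 1/17)**2 = (-2075/17)**2 = 4305625/289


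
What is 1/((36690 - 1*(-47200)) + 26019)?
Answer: 1/109909 ≈ 9.0984e-6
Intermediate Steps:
1/((36690 - 1*(-47200)) + 26019) = 1/((36690 + 47200) + 26019) = 1/(83890 + 26019) = 1/109909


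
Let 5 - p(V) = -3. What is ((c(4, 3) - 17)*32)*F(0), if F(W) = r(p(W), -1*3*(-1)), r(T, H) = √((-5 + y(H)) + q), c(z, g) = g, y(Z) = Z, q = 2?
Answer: 0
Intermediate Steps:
p(V) = 8 (p(V) = 5 - 1*(-3) = 5 + 3 = 8)
r(T, H) = √(-3 + H) (r(T, H) = √((-5 + H) + 2) = √(-3 + H))
F(W) = 0 (F(W) = √(-3 - 1*3*(-1)) = √(-3 - 3*(-1)) = √(-3 + 3) = √0 = 0)
((c(4, 3) - 17)*32)*F(0) = ((3 - 17)*32)*0 = -14*32*0 = -448*0 = 0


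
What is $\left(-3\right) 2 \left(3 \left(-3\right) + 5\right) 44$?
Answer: $1056$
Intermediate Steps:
$\left(-3\right) 2 \left(3 \left(-3\right) + 5\right) 44 = - 6 \left(-9 + 5\right) 44 = \left(-6\right) \left(-4\right) 44 = 24 \cdot 44 = 1056$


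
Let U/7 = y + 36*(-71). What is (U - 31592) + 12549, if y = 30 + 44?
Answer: -36417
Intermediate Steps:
y = 74
U = -17374 (U = 7*(74 + 36*(-71)) = 7*(74 - 2556) = 7*(-2482) = -17374)
(U - 31592) + 12549 = (-17374 - 31592) + 12549 = -48966 + 12549 = -36417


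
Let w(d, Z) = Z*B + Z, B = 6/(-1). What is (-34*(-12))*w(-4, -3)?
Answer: 6120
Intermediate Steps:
B = -6 (B = 6*(-1) = -6)
w(d, Z) = -5*Z (w(d, Z) = Z*(-6) + Z = -6*Z + Z = -5*Z)
(-34*(-12))*w(-4, -3) = (-34*(-12))*(-5*(-3)) = 408*15 = 6120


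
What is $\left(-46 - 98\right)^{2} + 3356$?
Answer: $24092$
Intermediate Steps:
$\left(-46 - 98\right)^{2} + 3356 = \left(-144\right)^{2} + 3356 = 20736 + 3356 = 24092$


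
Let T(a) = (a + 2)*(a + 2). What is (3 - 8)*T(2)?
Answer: -80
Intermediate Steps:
T(a) = (2 + a)**2 (T(a) = (2 + a)*(2 + a) = (2 + a)**2)
(3 - 8)*T(2) = (3 - 8)*(2 + 2)**2 = -5*4**2 = -5*16 = -80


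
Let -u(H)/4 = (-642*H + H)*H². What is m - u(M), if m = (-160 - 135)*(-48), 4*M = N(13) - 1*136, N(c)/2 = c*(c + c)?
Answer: -6308387340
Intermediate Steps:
N(c) = 4*c² (N(c) = 2*(c*(c + c)) = 2*(c*(2*c)) = 2*(2*c²) = 4*c²)
M = 135 (M = (4*13² - 1*136)/4 = (4*169 - 136)/4 = (676 - 136)/4 = (¼)*540 = 135)
m = 14160 (m = -295*(-48) = 14160)
u(H) = 2564*H³ (u(H) = -4*(-642*H + H)*H² = -4*(-641*H)*H² = -(-2564)*H³ = 2564*H³)
m - u(M) = 14160 - 2564*135³ = 14160 - 2564*2460375 = 14160 - 1*6308401500 = 14160 - 6308401500 = -6308387340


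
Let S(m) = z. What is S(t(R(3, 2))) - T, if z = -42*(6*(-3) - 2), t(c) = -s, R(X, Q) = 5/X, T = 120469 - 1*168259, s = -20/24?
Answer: 48630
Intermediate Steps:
s = -⅚ (s = -20*1/24 = -⅚ ≈ -0.83333)
T = -47790 (T = 120469 - 168259 = -47790)
t(c) = ⅚ (t(c) = -1*(-⅚) = ⅚)
z = 840 (z = -42*(-18 - 2) = -42*(-20) = 840)
S(m) = 840
S(t(R(3, 2))) - T = 840 - 1*(-47790) = 840 + 47790 = 48630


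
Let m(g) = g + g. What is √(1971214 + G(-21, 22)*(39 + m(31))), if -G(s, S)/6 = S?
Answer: √1957882 ≈ 1399.2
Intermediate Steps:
G(s, S) = -6*S
m(g) = 2*g
√(1971214 + G(-21, 22)*(39 + m(31))) = √(1971214 + (-6*22)*(39 + 2*31)) = √(1971214 - 132*(39 + 62)) = √(1971214 - 132*101) = √(1971214 - 13332) = √1957882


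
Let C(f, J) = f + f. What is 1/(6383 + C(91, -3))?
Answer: 1/6565 ≈ 0.00015232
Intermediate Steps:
C(f, J) = 2*f
1/(6383 + C(91, -3)) = 1/(6383 + 2*91) = 1/(6383 + 182) = 1/6565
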